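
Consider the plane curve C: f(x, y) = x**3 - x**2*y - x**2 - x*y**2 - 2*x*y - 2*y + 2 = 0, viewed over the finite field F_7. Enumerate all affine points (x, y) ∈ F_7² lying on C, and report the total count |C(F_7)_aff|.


Affine F_7-points: {(0, 1), (2, 3), (2, 6), (3, 1), (3, 5), (5, 4), (6, 0), (6, 1)}; count = 8.

For each of the 49 pairs (x, y) ∈ F_7², evaluate f(x, y) mod 7. Record the zeros.
  x = 0: [0↦2, 1↦0, 2↦5, 3↦3, 4↦1, 5↦6, 6↦4]  zeros at y ∈ {1}
  x = 1: [0↦2, 1↦3, 2↦2, 3↦6, 4↦1, 5↦1, 6↦6]  zeros at y ∈ ∅
  x = 2: [0↦6, 1↦1, 2↦6, 3↦0, 4↦4, 5↦4, 6↦0]  zeros at y ∈ {3, 6}
  x = 3: [0↦6, 1↦0, 2↦2, 3↦5, 4↦2, 5↦0, 6↦6]  zeros at y ∈ {1, 5}
  x = 4: [0↦1, 1↦6, 2↦3, 3↦6, 4↦1, 5↦2, 6↦2]  zeros at y ∈ ∅
  x = 5: [0↦4, 1↦4, 2↦1, 3↦2, 4↦0, 5↦2, 6↦1]  zeros at y ∈ {4}
  x = 6: [0↦0, 1↦0, 2↦2, 3↦6, 4↦5, 5↦6, 6↦2]  zeros at y ∈ {0, 1}
Collecting zeros: affine points = {(0, 1), (2, 3), (2, 6), (3, 1), (3, 5), (5, 4), (6, 0), (6, 1)}.
Total count |C(F_7)_aff| = 8.


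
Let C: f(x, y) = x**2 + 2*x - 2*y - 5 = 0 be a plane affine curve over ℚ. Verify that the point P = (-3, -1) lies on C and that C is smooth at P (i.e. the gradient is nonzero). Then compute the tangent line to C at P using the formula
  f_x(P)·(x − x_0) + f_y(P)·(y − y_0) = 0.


Tangent line at P: -4*x - 2*y - 14 = 0.

Step 1: f(-3, -1) = 0, so P lies on C.
Step 2: partial derivatives
  f_x(x, y) = 2*x + 2, f_y(x, y) = -2.
  f_x(P) = -4, f_y(P) = -2 (gradient nonzero, so P is smooth).
Step 3: tangent line at P: -4·(x − -3) + -2·(y − -1) = 0.
Expanding: -4*x - 2*y - 14 = 0.


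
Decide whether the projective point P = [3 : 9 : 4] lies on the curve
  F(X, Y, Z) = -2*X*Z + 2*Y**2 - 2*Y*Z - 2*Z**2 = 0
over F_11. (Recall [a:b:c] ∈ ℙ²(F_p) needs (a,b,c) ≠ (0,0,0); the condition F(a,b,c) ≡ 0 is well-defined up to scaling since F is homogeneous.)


F(3,9,4) ≡ 1 (mod 11); P is NOT on the curve.

Evaluate F(3, 9, 4) term-by-term (mod 11).
  -2*X*Z ↦ -2·3·1·4 = -24
  2*Y**2 ↦ 2·1·81·1 = 162
  -2*Y*Z ↦ -2·1·9·4 = -72
  -2*Z**2 ↦ -2·1·1·16 = -32
Sum: F(3, 9, 4) = (-24) + (162) + (-72) + (-32) = 34.
Reducing mod 11: 34 ≡ 1 (mod 11).
Since F(a, b, c) ≡ 1 ≠ 0 (mod 11), P does NOT lie on the curve.


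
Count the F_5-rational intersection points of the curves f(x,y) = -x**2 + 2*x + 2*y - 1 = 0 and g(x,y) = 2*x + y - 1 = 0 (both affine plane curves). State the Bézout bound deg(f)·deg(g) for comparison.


Common zeros: ∅; count = 0; Bézout bound = 2.

deg(f) = 2, deg(g) = 1, so Bézout bound = 2.
Scan x ∈ F_5. For each x, list the y ∈ F_5 with f(x, y) ≡ 0 and those with g(x, y) ≡ 0 (mod 5); the common zeros in that column are the intersection.
  x = 0: f ≡ 0 at y ∈ {3}; g ≡ 0 at y ∈ {1}; common: ∅.
  x = 1: f ≡ 0 at y ∈ {0}; g ≡ 0 at y ∈ {4}; common: ∅.
  x = 2: f ≡ 0 at y ∈ {3}; g ≡ 0 at y ∈ {2}; common: ∅.
  x = 3: f ≡ 0 at y ∈ {2}; g ≡ 0 at y ∈ {0}; common: ∅.
  x = 4: f ≡ 0 at y ∈ {2}; g ≡ 0 at y ∈ {3}; common: ∅.
Collecting: common zeros = ∅, so the count is 0.
Comparison with the Bézout bound: 0 ≤ 2 = deg(f)·deg(g), as expected for curves with no common component (the affine F_5-count falls short of the bound because intersections may lie at infinity, over extension fields, or carry multiplicity).


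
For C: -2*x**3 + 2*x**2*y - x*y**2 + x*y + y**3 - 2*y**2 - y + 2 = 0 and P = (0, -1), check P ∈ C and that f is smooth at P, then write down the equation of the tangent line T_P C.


Tangent line at P: -2*x + 6*y + 6 = 0.

Step 1: f(0, -1) = 0, so P lies on C.
Step 2: partial derivatives
  f_x(x, y) = -6*x**2 + 4*x*y - y**2 + y, f_y(x, y) = 2*x**2 - 2*x*y + x + 3*y**2 - 4*y - 1.
  f_x(P) = -2, f_y(P) = 6 (gradient nonzero, so P is smooth).
Step 3: tangent line at P: -2·(x − 0) + 6·(y − -1) = 0.
Expanding: -2*x + 6*y + 6 = 0.


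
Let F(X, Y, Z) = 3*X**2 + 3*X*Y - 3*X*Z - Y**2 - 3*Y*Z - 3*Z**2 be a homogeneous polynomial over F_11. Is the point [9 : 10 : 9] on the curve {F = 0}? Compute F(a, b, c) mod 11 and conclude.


F(9,10,9) ≡ 9 (mod 11); P is NOT on the curve.

Evaluate F(9, 10, 9) term-by-term (mod 11).
  3*X**2 ↦ 3·81·1·1 = 243
  3*X*Y ↦ 3·9·10·1 = 270
  -3*X*Z ↦ -3·9·1·9 = -243
  -Y**2 ↦ -1·1·100·1 = -100
  -3*Y*Z ↦ -3·1·10·9 = -270
  -3*Z**2 ↦ -3·1·1·81 = -243
Sum: F(9, 10, 9) = (243) + (270) + (-243) + (-100) + (-270) + (-243) = -343.
Reducing mod 11: -343 ≡ 9 (mod 11).
Since F(a, b, c) ≡ 9 ≠ 0 (mod 11), P does NOT lie on the curve.


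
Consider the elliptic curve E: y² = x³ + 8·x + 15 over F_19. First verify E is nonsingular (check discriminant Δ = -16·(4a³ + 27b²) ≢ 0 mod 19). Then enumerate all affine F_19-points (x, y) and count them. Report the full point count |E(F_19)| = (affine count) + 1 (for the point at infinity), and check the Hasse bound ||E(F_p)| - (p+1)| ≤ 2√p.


Affine points = {(1, 9), (1, 10), (2, 1), (2, 18), (3, 3), (3, 16), (4, 4), (4, 15), (5, 3), (5, 16), (11, 3), (11, 16), (13, 6), (13, 13), (18, 5), (18, 14)}; affine count = 16; |E(F_19)| = 17.

Discriminant check: Δ ∝ 4a³ + 27b² = 4·8³ + 27·15² = 4·512 + 27·225 ≡ 10 (mod 19). Nonzero ⇒ E is nonsingular.
For each x ∈ F_19, compute rhs = x³ + 8·x + 15 mod 19, then count y ∈ F_19 with y² ≡ rhs.
  x = 0: rhs = 15, matching y values: none (0 points).
  x = 1: rhs = 5, matching y values: 9, 10 (2 points).
  x = 2: rhs = 1, matching y values: 1, 18 (2 points).
  x = 3: rhs = 9, matching y values: 3, 16 (2 points).
  x = 4: rhs = 16, matching y values: 4, 15 (2 points).
  x = 5: rhs = 9, matching y values: 3, 16 (2 points).
  x = 6: rhs = 13, matching y values: none (0 points).
  x = 7: rhs = 15, matching y values: none (0 points).
  x = 8: rhs = 2, matching y values: none (0 points).
  x = 9: rhs = 18, matching y values: none (0 points).
  x = 10: rhs = 12, matching y values: none (0 points).
  x = 11: rhs = 9, matching y values: 3, 16 (2 points).
  x = 12: rhs = 15, matching y values: none (0 points).
  x = 13: rhs = 17, matching y values: 6, 13 (2 points).
  x = 14: rhs = 2, matching y values: none (0 points).
  x = 15: rhs = 14, matching y values: none (0 points).
  x = 16: rhs = 2, matching y values: none (0 points).
  x = 17: rhs = 10, matching y values: none (0 points).
  x = 18: rhs = 6, matching y values: 5, 14 (2 points).
Total affine count: 16.
Full point count |E(F_19)| = 16 + 1 = 17.
Hasse bound: |17 − (19+1)| = |-3| = 3 ≤ 2√19 ≈ 8.7178 ✓.


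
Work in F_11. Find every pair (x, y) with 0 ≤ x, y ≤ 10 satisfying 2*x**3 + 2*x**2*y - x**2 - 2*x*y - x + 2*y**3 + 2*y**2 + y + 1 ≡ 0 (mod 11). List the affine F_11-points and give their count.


Affine F_11-points: {(0, 4), (0, 7), (0, 10), (1, 4), (1, 7), (1, 10), (2, 0), (3, 3), (5, 5), (6, 10), (7, 2), (8, 3), (9, 1), (9, 2), (9, 7), (10, 2)}; count = 16.

For each of the 121 pairs (x, y) ∈ F_11², evaluate f(x, y) mod 11. Record the zeros.
  x = 0: [0↦1, 1↦6, 2↦5, 3↦10, 4↦0, 5↦9, 6↦5, 7↦0, 8↦6, 9↦2, 10↦0]  zeros at y ∈ {4, 7, 10}
  x = 1: [0↦1, 1↦6, 2↦5, 3↦10, 4↦0, 5↦9, 6↦5, 7↦0, 8↦6, 9↦2, 10↦0]  zeros at y ∈ {4, 7, 10}
  x = 2: [0↦0, 1↦9, 2↦1, 3↦10, 4↦4, 5↦6, 6↦6, 7↦5, 8↦4, 9↦4, 10↦6]  zeros at y ∈ {0}
  x = 3: [0↦10, 1↦5, 2↦5, 3↦0, 4↦2, 5↦1, 6↦9, 7↦5, 8↦1, 9↦9, 10↦8]  zeros at y ∈ {3}
  x = 4: [0↦10, 1↦6, 2↦7, 3↦3, 4↦6, 5↦6, 6↦4, 7↦1, 8↦9, 9↦7, 10↦7]  zeros at y ∈ ∅
  x = 5: [0↦1, 1↦2, 2↦8, 3↦9, 4↦6, 5↦0, 6↦3, 7↦5, 8↦7, 9↦10, 10↦4]  zeros at y ∈ {5}
  x = 6: [0↦6, 1↦5, 2↦9, 3↦8, 4↦3, 5↦6, 6↦7, 7↦7, 8↦7, 9↦8, 10↦0]  zeros at y ∈ {10}
  x = 7: [0↦4, 1↦5, 2↦0, 3↦1, 4↦9, 5↦3, 6↦6, 7↦8, 8↦10, 9↦2, 10↦7]  zeros at y ∈ {2}
  x = 8: [0↦7, 1↦3, 2↦4, 3↦0, 4↦3, 5↦3, 6↦1, 7↦9, 8↦6, 9↦4, 10↦4]  zeros at y ∈ {3}
  x = 9: [0↦5, 1↦0, 2↦0, 3↦6, 4↦8, 5↦7, 6↦4, 7↦0, 8↦7, 9↦4, 10↦3]  zeros at y ∈ {1, 2, 7}
  x = 10: [0↦10, 1↦8, 2↦0, 3↦9, 4↦3, 5↦5, 6↦5, 7↦4, 8↦3, 9↦3, 10↦5]  zeros at y ∈ {2}
Collecting zeros: affine points = {(0, 4), (0, 7), (0, 10), (1, 4), (1, 7), (1, 10), (2, 0), (3, 3), (5, 5), (6, 10), (7, 2), (8, 3), (9, 1), (9, 2), (9, 7), (10, 2)}.
Total count |C(F_11)_aff| = 16.


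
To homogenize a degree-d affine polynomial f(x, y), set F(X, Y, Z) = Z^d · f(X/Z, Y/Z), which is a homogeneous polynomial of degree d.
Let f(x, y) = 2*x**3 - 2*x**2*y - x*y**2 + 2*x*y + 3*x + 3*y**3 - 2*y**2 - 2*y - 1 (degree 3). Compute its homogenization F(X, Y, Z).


F(X, Y, Z) = 2*X**3 - 2*X**2*Y - X*Y**2 + 2*X*Y*Z + 3*X*Z**2 + 3*Y**3 - 2*Y**2*Z - 2*Y*Z**2 - Z**3

deg(f) = 3.
Substitute x = X/Z, y = Y/Z into f, then multiply by Z^3.
  monomial 2·x^3·y^0 ↦ 2·X^3·Y^0·Z^0.
  monomial -2·x^2·y^1 ↦ -2·X^2·Y^1·Z^0.
  monomial -1·x^1·y^2 ↦ -1·X^1·Y^2·Z^0.
  monomial 2·x^1·y^1 ↦ 2·X^1·Y^1·Z^1.
  monomial 3·x^1·y^0 ↦ 3·X^1·Y^0·Z^2.
  monomial 3·x^0·y^3 ↦ 3·X^0·Y^3·Z^0.
  monomial -2·x^0·y^2 ↦ -2·X^0·Y^2·Z^1.
  monomial -2·x^0·y^1 ↦ -2·X^0·Y^1·Z^2.
  monomial -1·x^0·y^0 ↦ -1·X^0·Y^0·Z^3.
Collecting: F(X, Y, Z) = 2*X**3 - 2*X**2*Y - X*Y**2 + 2*X*Y*Z + 3*X*Z**2 + 3*Y**3 - 2*Y**2*Z - 2*Y*Z**2 - Z**3.


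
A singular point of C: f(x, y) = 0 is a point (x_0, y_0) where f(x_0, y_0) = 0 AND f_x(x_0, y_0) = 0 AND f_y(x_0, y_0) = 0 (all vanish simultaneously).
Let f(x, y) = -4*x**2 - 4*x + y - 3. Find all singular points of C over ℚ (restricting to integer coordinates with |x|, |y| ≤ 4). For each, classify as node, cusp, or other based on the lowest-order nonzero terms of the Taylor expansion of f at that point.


No singular points in the scanned grid; C is smooth there.

Compute partial derivatives:
  f_x = -8*x - 4.
  f_y = 1.
f_y = 1 is a nonzero constant, so f_y never vanishes: no point (x, y) can satisfy f = f_x = f_y = 0. In particular no (x, y) ∈ {−4, ..., 4}² is singular; the curve is smooth.


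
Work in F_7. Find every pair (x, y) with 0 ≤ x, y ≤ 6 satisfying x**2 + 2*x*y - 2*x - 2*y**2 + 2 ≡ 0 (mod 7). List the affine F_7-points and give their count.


Affine F_7-points: {(0, 1), (0, 6), (2, 4), (2, 5), (4, 5), (4, 6), (6, 2), (6, 4)}; count = 8.

For each of the 49 pairs (x, y) ∈ F_7², evaluate f(x, y) mod 7. Record the zeros.
  x = 0: [0↦2, 1↦0, 2↦1, 3↦5, 4↦5, 5↦1, 6↦0]  zeros at y ∈ {1, 6}
  x = 1: [0↦1, 1↦1, 2↦4, 3↦3, 4↦5, 5↦3, 6↦4]  zeros at y ∈ ∅
  x = 2: [0↦2, 1↦4, 2↦2, 3↦3, 4↦0, 5↦0, 6↦3]  zeros at y ∈ {4, 5}
  x = 3: [0↦5, 1↦2, 2↦2, 3↦5, 4↦4, 5↦6, 6↦4]  zeros at y ∈ ∅
  x = 4: [0↦3, 1↦2, 2↦4, 3↦2, 4↦3, 5↦0, 6↦0]  zeros at y ∈ {5, 6}
  x = 5: [0↦3, 1↦4, 2↦1, 3↦1, 4↦4, 5↦3, 6↦5]  zeros at y ∈ ∅
  x = 6: [0↦5, 1↦1, 2↦0, 3↦2, 4↦0, 5↦1, 6↦5]  zeros at y ∈ {2, 4}
Collecting zeros: affine points = {(0, 1), (0, 6), (2, 4), (2, 5), (4, 5), (4, 6), (6, 2), (6, 4)}.
Total count |C(F_7)_aff| = 8.


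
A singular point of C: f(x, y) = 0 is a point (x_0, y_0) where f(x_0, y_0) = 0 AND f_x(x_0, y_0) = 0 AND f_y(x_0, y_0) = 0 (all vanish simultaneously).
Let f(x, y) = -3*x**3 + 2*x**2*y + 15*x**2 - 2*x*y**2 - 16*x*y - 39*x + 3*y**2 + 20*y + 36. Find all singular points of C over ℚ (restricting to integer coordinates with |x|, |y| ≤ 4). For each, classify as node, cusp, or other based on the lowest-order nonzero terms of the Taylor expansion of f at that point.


Singular points: {(1, -3)}; classification: cusp.

Compute partial derivatives:
  f_x = -9*x**2 + 4*x*y + 30*x - 2*y**2 - 16*y - 39.
  f_y = 2*x**2 - 4*x*y - 16*x + 6*y + 20.
Scan x_0 ∈ {−4, ..., 4}. For each x_0, f_y(x_0, y) is a polynomial in y; find its integer roots y ∈ {−4, ..., 4}, then test f_x and f at those candidates.
  x = -4: f_y(-4, y) = 22*y + 116; no integer root y with |y| ≤ 4.
  x = -3: f_y(-3, y) = 18*y + 86; no integer root y with |y| ≤ 4.
  x = -2: f_y(-2, y) = 14*y + 60; no integer root y with |y| ≤ 4.
  x = -1: f_y(-1, y) = 10*y + 38; no integer root y with |y| ≤ 4.
  x = 0: f_y(0, y) = 6*y + 20; no integer root y with |y| ≤ 4.
  x = 1: f_y(1, y) = 2*y + 6; vanishes at y ∈ {-3}. (1, -3): f_x = 0, f = 0 — SINGULAR.
  x = 2: f_y(2, y) = -2*y - 4; vanishes at y ∈ {-2}. (2, -2): f_x = -7 ≠ 0.
  x = 3: f_y(3, y) = -6*y - 10; no integer root y with |y| ≤ 4.
  x = 4: f_y(4, y) = -10*y - 12; no integer root y with |y| ≤ 4.
Only singular point on the grid: (1, -3).
Classify: substitute x = 1 + u, y = -3 + v and expand: f = -3*u**3 + 2*u**2*v - 2*u*v**2 + v**2.
No constant or linear terms (consistent with a singular point). Quadratic part: v**2. Cubic part: -3*u**3 + 2*u**2*v - 2*u*v**2.
The quadratic part v**2 is a perfect square, so there is a single (double) tangent line v = 0, i.e. y = -3. Restricting the cubic part to that line (v = 0) leaves -3*u**3 ≠ 0, so f is not divisible by v and the branch is v² ≈ 3*u**3 to lowest order — this is a cusp.
Classification: cusp.


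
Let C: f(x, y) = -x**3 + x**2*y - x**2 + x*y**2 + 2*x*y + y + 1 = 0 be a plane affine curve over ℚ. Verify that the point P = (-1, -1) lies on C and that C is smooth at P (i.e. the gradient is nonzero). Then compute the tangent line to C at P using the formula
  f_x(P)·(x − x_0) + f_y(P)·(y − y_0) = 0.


Tangent line at P: 2*y + 2 = 0.

Step 1: f(-1, -1) = 0, so P lies on C.
Step 2: partial derivatives
  f_x(x, y) = -3*x**2 + 2*x*y - 2*x + y**2 + 2*y, f_y(x, y) = x**2 + 2*x*y + 2*x + 1.
  f_x(P) = 0, f_y(P) = 2 (gradient nonzero, so P is smooth).
Step 3: tangent line at P: 0·(x − -1) + 2·(y − -1) = 0.
Expanding: 2*y + 2 = 0.


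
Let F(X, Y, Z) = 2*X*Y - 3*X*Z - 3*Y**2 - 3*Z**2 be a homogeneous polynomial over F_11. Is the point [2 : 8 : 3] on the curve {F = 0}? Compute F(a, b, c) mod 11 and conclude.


F(2,8,3) ≡ 4 (mod 11); P is NOT on the curve.

Evaluate F(2, 8, 3) term-by-term (mod 11).
  2*X*Y ↦ 2·2·8·1 = 32
  -3*X*Z ↦ -3·2·1·3 = -18
  -3*Y**2 ↦ -3·1·64·1 = -192
  -3*Z**2 ↦ -3·1·1·9 = -27
Sum: F(2, 8, 3) = (32) + (-18) + (-192) + (-27) = -205.
Reducing mod 11: -205 ≡ 4 (mod 11).
Since F(a, b, c) ≡ 4 ≠ 0 (mod 11), P does NOT lie on the curve.


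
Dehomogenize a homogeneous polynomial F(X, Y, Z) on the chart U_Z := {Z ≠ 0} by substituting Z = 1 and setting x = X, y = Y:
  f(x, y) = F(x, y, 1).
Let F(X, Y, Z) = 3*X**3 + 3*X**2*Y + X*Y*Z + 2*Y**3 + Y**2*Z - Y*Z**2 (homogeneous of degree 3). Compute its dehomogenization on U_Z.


f(x, y) = 3*x**3 + 3*x**2*y + x*y + 2*y**3 + y**2 - y

On U_Z we set Z = 1. Each monomial c·X^i·Y^j·Z^k in F becomes c·x^i·y^j·1^k = c·x^i·y^j.
Substituting Z = 1: F(X, Y, 1) = 3*x**3 + 3*x**2*y + x*y + 2*y**3 + y**2 - y.
Note: deg(f) ≤ deg(F) = 3; strict inequality happens when F is divisible by Z (lost terms).


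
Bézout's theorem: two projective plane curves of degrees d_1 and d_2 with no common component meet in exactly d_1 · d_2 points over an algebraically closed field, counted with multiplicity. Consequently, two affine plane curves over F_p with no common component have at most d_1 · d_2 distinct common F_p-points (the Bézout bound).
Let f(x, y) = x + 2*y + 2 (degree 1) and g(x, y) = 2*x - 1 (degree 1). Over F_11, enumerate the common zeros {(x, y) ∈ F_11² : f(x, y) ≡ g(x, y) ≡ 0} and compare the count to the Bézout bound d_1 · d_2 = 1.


Common zeros: {(6, 7)}; count = 1; Bézout bound = 1.

deg(f) = 1, deg(g) = 1, so Bézout bound = 1.
Scan x ∈ F_11. For each x, list the y ∈ F_11 with f(x, y) ≡ 0 and those with g(x, y) ≡ 0 (mod 11); the common zeros in that column are the intersection.
  x = 0: f ≡ 0 at y ∈ {10}; g ≡ 0 at y ∈ ∅; common: ∅.
  x = 1: f ≡ 0 at y ∈ {4}; g ≡ 0 at y ∈ ∅; common: ∅.
  x = 2: f ≡ 0 at y ∈ {9}; g ≡ 0 at y ∈ ∅; common: ∅.
  x = 3: f ≡ 0 at y ∈ {3}; g ≡ 0 at y ∈ ∅; common: ∅.
  x = 4: f ≡ 0 at y ∈ {8}; g ≡ 0 at y ∈ ∅; common: ∅.
  x = 5: f ≡ 0 at y ∈ {2}; g ≡ 0 at y ∈ ∅; common: ∅.
  x = 6: f ≡ 0 at y ∈ {7}; g ≡ 0 at y ∈ {0, 1, 2, 3, 4, 5, 6, 7, 8, 9, 10}; common: {7}.
  x = 7: f ≡ 0 at y ∈ {1}; g ≡ 0 at y ∈ ∅; common: ∅.
  x = 8: f ≡ 0 at y ∈ {6}; g ≡ 0 at y ∈ ∅; common: ∅.
  x = 9: f ≡ 0 at y ∈ {0}; g ≡ 0 at y ∈ ∅; common: ∅.
  x = 10: f ≡ 0 at y ∈ {5}; g ≡ 0 at y ∈ ∅; common: ∅.
Collecting: common zeros = {(6, 7)}, so the count is 1.
Comparison with the Bézout bound: 1 ≤ 1 = deg(f)·deg(g), as expected for curves with no common component (the bound is attained).


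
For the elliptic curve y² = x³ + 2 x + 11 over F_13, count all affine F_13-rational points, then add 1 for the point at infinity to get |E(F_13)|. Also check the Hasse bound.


Affine points = {(1, 1), (1, 12), (2, 6), (2, 7), (5, 4), (5, 9), (7, 2), (7, 11), (9, 2), (9, 11), (10, 2), (10, 11), (11, 5), (11, 8)}; affine count = 14; |E(F_13)| = 15.

Discriminant check: Δ ∝ 4a³ + 27b² = 4·2³ + 27·11² = 4·8 + 27·121 ≡ 10 (mod 13). Nonzero ⇒ E is nonsingular.
For each x ∈ F_13, compute rhs = x³ + 2·x + 11 mod 13, then count y ∈ F_13 with y² ≡ rhs.
  x = 0: rhs = 11, matching y values: none (0 points).
  x = 1: rhs = 1, matching y values: 1, 12 (2 points).
  x = 2: rhs = 10, matching y values: 6, 7 (2 points).
  x = 3: rhs = 5, matching y values: none (0 points).
  x = 4: rhs = 5, matching y values: none (0 points).
  x = 5: rhs = 3, matching y values: 4, 9 (2 points).
  x = 6: rhs = 5, matching y values: none (0 points).
  x = 7: rhs = 4, matching y values: 2, 11 (2 points).
  x = 8: rhs = 6, matching y values: none (0 points).
  x = 9: rhs = 4, matching y values: 2, 11 (2 points).
  x = 10: rhs = 4, matching y values: 2, 11 (2 points).
  x = 11: rhs = 12, matching y values: 5, 8 (2 points).
  x = 12: rhs = 8, matching y values: none (0 points).
Total affine count: 14.
Full point count |E(F_13)| = 14 + 1 = 15.
Hasse bound: |15 − (13+1)| = |1| = 1 ≤ 2√13 ≈ 7.2111 ✓.


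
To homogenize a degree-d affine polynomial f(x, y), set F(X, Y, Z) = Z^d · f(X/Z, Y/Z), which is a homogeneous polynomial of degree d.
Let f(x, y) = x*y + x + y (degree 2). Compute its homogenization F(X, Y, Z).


F(X, Y, Z) = X*Y + X*Z + Y*Z

deg(f) = 2.
Substitute x = X/Z, y = Y/Z into f, then multiply by Z^2.
  monomial 1·x^1·y^1 ↦ 1·X^1·Y^1·Z^0.
  monomial 1·x^1·y^0 ↦ 1·X^1·Y^0·Z^1.
  monomial 1·x^0·y^1 ↦ 1·X^0·Y^1·Z^1.
Collecting: F(X, Y, Z) = X*Y + X*Z + Y*Z.


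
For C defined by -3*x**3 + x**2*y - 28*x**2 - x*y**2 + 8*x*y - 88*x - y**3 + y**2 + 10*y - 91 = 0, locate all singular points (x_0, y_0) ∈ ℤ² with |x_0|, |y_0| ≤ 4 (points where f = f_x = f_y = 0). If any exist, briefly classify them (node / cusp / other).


Singular points: {(-3, 1)}; classification: cusp.

Compute partial derivatives:
  f_x = -9*x**2 + 2*x*y - 56*x - y**2 + 8*y - 88.
  f_y = x**2 - 2*x*y + 8*x - 3*y**2 + 2*y + 10.
Scan x_0 ∈ {−4, ..., 4}. For each x_0, f_y(x_0, y) is a polynomial in y; find its integer roots y ∈ {−4, ..., 4}, then test f_x and f at those candidates.
  x = -4: f_y(-4, y) = -3*y**2 + 10*y - 6; no integer root y with |y| ≤ 4.
  x = -3: f_y(-3, y) = -3*y**2 + 8*y - 5; vanishes at y ∈ {1}. (-3, 1): f_x = 0, f = 0 — SINGULAR.
  x = -2: f_y(-2, y) = -3*y**2 + 6*y - 2; no integer root y with |y| ≤ 4.
  x = -1: f_y(-1, y) = -3*y**2 + 4*y + 3; no integer root y with |y| ≤ 4.
  x = 0: f_y(0, y) = -3*y**2 + 2*y + 10; no integer root y with |y| ≤ 4.
  x = 1: f_y(1, y) = 19 - 3*y**2; no integer root y with |y| ≤ 4.
  x = 2: f_y(2, y) = -3*y**2 - 2*y + 30; no integer root y with |y| ≤ 4.
  x = 3: f_y(3, y) = -3*y**2 - 4*y + 43; no integer root y with |y| ≤ 4.
  x = 4: f_y(4, y) = -3*y**2 - 6*y + 58; no integer root y with |y| ≤ 4.
Only singular point on the grid: (-3, 1).
Classify: substitute x = -3 + u, y = 1 + v and expand: f = -3*u**3 + u**2*v - u*v**2 - v**3 + v**2.
No constant or linear terms (consistent with a singular point). Quadratic part: v**2. Cubic part: -3*u**3 + u**2*v - u*v**2 - v**3.
The quadratic part v**2 is a perfect square, so there is a single (double) tangent line v = 0, i.e. y = 1. Restricting the cubic part to that line (v = 0) leaves -3*u**3 ≠ 0, so f is not divisible by v and the branch is v² ≈ 3*u**3 to lowest order — this is a cusp.
Classification: cusp.


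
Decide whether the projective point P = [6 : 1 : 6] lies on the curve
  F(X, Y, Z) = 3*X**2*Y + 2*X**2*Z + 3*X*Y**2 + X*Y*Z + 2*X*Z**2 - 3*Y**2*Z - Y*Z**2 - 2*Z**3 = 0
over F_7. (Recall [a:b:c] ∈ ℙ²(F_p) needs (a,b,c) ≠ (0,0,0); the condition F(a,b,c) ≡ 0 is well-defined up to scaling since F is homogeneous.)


F(6,1,6) ≡ 1 (mod 7); P is NOT on the curve.

Evaluate F(6, 1, 6) term-by-term (mod 7).
  3*X**2*Y ↦ 3·36·1·1 = 108
  2*X**2*Z ↦ 2·36·1·6 = 432
  3*X*Y**2 ↦ 3·6·1·1 = 18
  X*Y*Z ↦ 1·6·1·6 = 36
  2*X*Z**2 ↦ 2·6·1·36 = 432
  -3*Y**2*Z ↦ -3·1·1·6 = -18
  -Y*Z**2 ↦ -1·1·1·36 = -36
  -2*Z**3 ↦ -2·1·1·216 = -432
Sum: F(6, 1, 6) = (108) + (432) + (18) + (36) + (432) + (-18) + (-36) + (-432) = 540.
Reducing mod 7: 540 ≡ 1 (mod 7).
Since F(a, b, c) ≡ 1 ≠ 0 (mod 7), P does NOT lie on the curve.


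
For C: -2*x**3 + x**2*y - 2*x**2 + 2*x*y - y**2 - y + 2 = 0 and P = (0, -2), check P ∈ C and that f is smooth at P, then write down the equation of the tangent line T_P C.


Tangent line at P: -4*x + 3*y + 6 = 0.

Step 1: f(0, -2) = 0, so P lies on C.
Step 2: partial derivatives
  f_x(x, y) = -6*x**2 + 2*x*y - 4*x + 2*y, f_y(x, y) = x**2 + 2*x - 2*y - 1.
  f_x(P) = -4, f_y(P) = 3 (gradient nonzero, so P is smooth).
Step 3: tangent line at P: -4·(x − 0) + 3·(y − -2) = 0.
Expanding: -4*x + 3*y + 6 = 0.


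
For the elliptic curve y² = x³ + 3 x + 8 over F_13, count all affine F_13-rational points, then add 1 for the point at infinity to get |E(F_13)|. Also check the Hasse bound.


Affine points = {(1, 5), (1, 8), (2, 3), (2, 10), (9, 6), (9, 7), (12, 2), (12, 11)}; affine count = 8; |E(F_13)| = 9.

Discriminant check: Δ ∝ 4a³ + 27b² = 4·3³ + 27·8² = 4·27 + 27·64 ≡ 3 (mod 13). Nonzero ⇒ E is nonsingular.
For each x ∈ F_13, compute rhs = x³ + 3·x + 8 mod 13, then count y ∈ F_13 with y² ≡ rhs.
  x = 0: rhs = 8, matching y values: none (0 points).
  x = 1: rhs = 12, matching y values: 5, 8 (2 points).
  x = 2: rhs = 9, matching y values: 3, 10 (2 points).
  x = 3: rhs = 5, matching y values: none (0 points).
  x = 4: rhs = 6, matching y values: none (0 points).
  x = 5: rhs = 5, matching y values: none (0 points).
  x = 6: rhs = 8, matching y values: none (0 points).
  x = 7: rhs = 8, matching y values: none (0 points).
  x = 8: rhs = 11, matching y values: none (0 points).
  x = 9: rhs = 10, matching y values: 6, 7 (2 points).
  x = 10: rhs = 11, matching y values: none (0 points).
  x = 11: rhs = 7, matching y values: none (0 points).
  x = 12: rhs = 4, matching y values: 2, 11 (2 points).
Total affine count: 8.
Full point count |E(F_13)| = 8 + 1 = 9.
Hasse bound: |9 − (13+1)| = |-5| = 5 ≤ 2√13 ≈ 7.2111 ✓.


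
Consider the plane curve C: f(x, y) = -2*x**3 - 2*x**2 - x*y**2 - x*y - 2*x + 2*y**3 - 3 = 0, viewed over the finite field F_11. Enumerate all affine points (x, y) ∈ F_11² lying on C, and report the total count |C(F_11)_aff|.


Affine F_11-points: {(0, 6), (1, 3), (1, 4), (1, 10), (2, 1), (2, 10), (4, 3), (5, 3), (6, 2), (7, 10), (9, 5), (9, 8), (10, 6)}; count = 13.

For each of the 121 pairs (x, y) ∈ F_11², evaluate f(x, y) mod 11. Record the zeros.
  x = 0: [0↦8, 1↦10, 2↦2, 3↦7, 4↦4, 5↦5, 6↦0, 7↦1, 8↦9, 9↦3, 10↦6]  zeros at y ∈ {6}
  x = 1: [0↦2, 1↦2, 2↦1, 3↦0, 4↦0, 5↦2, 6↦7, 7↦5, 8↦8, 9↦6, 10↦0]  zeros at y ∈ {3, 4, 10}
  x = 2: [0↦2, 1↦0, 2↦6, 3↦10, 4↦2, 5↦5, 6↦9, 7↦4, 8↦2, 9↦4, 10↦0]  zeros at y ∈ {1, 10}
  x = 3: [0↦7, 1↦3, 2↦5, 3↦3, 4↦9, 5↦2, 6↦5, 7↦8, 8↦1, 9↦7, 10↦5]  zeros at y ∈ ∅
  x = 4: [0↦5, 1↦10, 2↦8, 3↦0, 4↦9, 5↦3, 6↦5, 7↦5, 8↦4, 9↦3, 10↦3]  zeros at y ∈ {3}
  x = 5: [0↦6, 1↦9, 2↦3, 3↦0, 4↦1, 5↦7, 6↦8, 7↦5, 8↦10, 9↦2, 10↦4]  zeros at y ∈ {3}
  x = 6: [0↦9, 1↦10, 2↦0, 3↦2, 4↦6, 5↦2, 6↦2, 7↦7, 8↦7, 9↦3, 10↦7]  zeros at y ∈ {2}
  x = 7: [0↦2, 1↦1, 2↦9, 3↦5, 4↦1, 5↦9, 6↦8, 7↦10, 8↦5, 9↦5, 10↦0]  zeros at y ∈ {10}
  x = 8: [0↦6, 1↦3, 2↦7, 3↦8, 4↦7, 5↦5, 6↦3, 7↦2, 8↦3, 9↦7, 10↦4]  zeros at y ∈ ∅
  x = 9: [0↦9, 1↦4, 2↦4, 3↦10, 4↦1, 5↦0, 6↦8, 7↦4, 8↦0, 9↦8, 10↦7]  zeros at y ∈ {5, 8}
  x = 10: [0↦10, 1↦3, 2↦10, 3↦10, 4↦4, 5↦4, 6↦0, 7↦4, 8↦6, 9↦7, 10↦8]  zeros at y ∈ {6}
Collecting zeros: affine points = {(0, 6), (1, 3), (1, 4), (1, 10), (2, 1), (2, 10), (4, 3), (5, 3), (6, 2), (7, 10), (9, 5), (9, 8), (10, 6)}.
Total count |C(F_11)_aff| = 13.


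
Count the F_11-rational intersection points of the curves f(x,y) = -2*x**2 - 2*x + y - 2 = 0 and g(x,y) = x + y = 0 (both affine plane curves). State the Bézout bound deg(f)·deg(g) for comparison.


Common zeros: {(7, 4), (8, 3)}; count = 2; Bézout bound = 2.

deg(f) = 2, deg(g) = 1, so Bézout bound = 2.
Scan x ∈ F_11. For each x, list the y ∈ F_11 with f(x, y) ≡ 0 and those with g(x, y) ≡ 0 (mod 11); the common zeros in that column are the intersection.
  x = 0: f ≡ 0 at y ∈ {2}; g ≡ 0 at y ∈ {0}; common: ∅.
  x = 1: f ≡ 0 at y ∈ {6}; g ≡ 0 at y ∈ {10}; common: ∅.
  x = 2: f ≡ 0 at y ∈ {3}; g ≡ 0 at y ∈ {9}; common: ∅.
  x = 3: f ≡ 0 at y ∈ {4}; g ≡ 0 at y ∈ {8}; common: ∅.
  x = 4: f ≡ 0 at y ∈ {9}; g ≡ 0 at y ∈ {7}; common: ∅.
  x = 5: f ≡ 0 at y ∈ {7}; g ≡ 0 at y ∈ {6}; common: ∅.
  x = 6: f ≡ 0 at y ∈ {9}; g ≡ 0 at y ∈ {5}; common: ∅.
  x = 7: f ≡ 0 at y ∈ {4}; g ≡ 0 at y ∈ {4}; common: {4}.
  x = 8: f ≡ 0 at y ∈ {3}; g ≡ 0 at y ∈ {3}; common: {3}.
  x = 9: f ≡ 0 at y ∈ {6}; g ≡ 0 at y ∈ {2}; common: ∅.
  x = 10: f ≡ 0 at y ∈ {2}; g ≡ 0 at y ∈ {1}; common: ∅.
Collecting: common zeros = {(7, 4), (8, 3)}, so the count is 2.
Comparison with the Bézout bound: 2 ≤ 2 = deg(f)·deg(g), as expected for curves with no common component (the bound is attained).


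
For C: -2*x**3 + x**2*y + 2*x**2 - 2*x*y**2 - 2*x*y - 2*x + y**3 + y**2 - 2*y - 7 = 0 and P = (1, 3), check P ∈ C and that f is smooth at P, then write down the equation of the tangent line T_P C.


Tangent line at P: -22*x + 18*y - 32 = 0.

Step 1: f(1, 3) = 0, so P lies on C.
Step 2: partial derivatives
  f_x(x, y) = -6*x**2 + 2*x*y + 4*x - 2*y**2 - 2*y - 2, f_y(x, y) = x**2 - 4*x*y - 2*x + 3*y**2 + 2*y - 2.
  f_x(P) = -22, f_y(P) = 18 (gradient nonzero, so P is smooth).
Step 3: tangent line at P: -22·(x − 1) + 18·(y − 3) = 0.
Expanding: -22*x + 18*y - 32 = 0.


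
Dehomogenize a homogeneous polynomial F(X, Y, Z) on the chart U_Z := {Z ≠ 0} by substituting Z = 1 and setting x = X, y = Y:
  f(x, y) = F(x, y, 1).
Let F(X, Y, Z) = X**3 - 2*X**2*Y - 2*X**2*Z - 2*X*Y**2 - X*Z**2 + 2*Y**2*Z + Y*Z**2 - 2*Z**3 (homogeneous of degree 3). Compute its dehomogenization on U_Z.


f(x, y) = x**3 - 2*x**2*y - 2*x**2 - 2*x*y**2 - x + 2*y**2 + y - 2

On U_Z we set Z = 1. Each monomial c·X^i·Y^j·Z^k in F becomes c·x^i·y^j·1^k = c·x^i·y^j.
Substituting Z = 1: F(X, Y, 1) = x**3 - 2*x**2*y - 2*x**2 - 2*x*y**2 - x + 2*y**2 + y - 2.
Note: deg(f) ≤ deg(F) = 3; strict inequality happens when F is divisible by Z (lost terms).


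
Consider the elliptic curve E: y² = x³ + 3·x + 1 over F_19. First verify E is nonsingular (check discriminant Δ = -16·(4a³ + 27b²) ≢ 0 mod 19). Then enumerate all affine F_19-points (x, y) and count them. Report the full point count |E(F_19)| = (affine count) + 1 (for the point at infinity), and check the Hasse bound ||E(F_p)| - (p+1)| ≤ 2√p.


Affine points = {(0, 1), (0, 18), (1, 9), (1, 10), (4, 1), (4, 18), (6, 8), (6, 11), (7, 2), (7, 17), (8, 9), (8, 10), (9, 4), (9, 15), (10, 9), (10, 10), (11, 4), (11, 15), (12, 6), (12, 13), (15, 1), (15, 18), (17, 5), (17, 14), (18, 4), (18, 15)}; affine count = 26; |E(F_19)| = 27.

Discriminant check: Δ ∝ 4a³ + 27b² = 4·3³ + 27·1² = 4·27 + 27·1 ≡ 2 (mod 19). Nonzero ⇒ E is nonsingular.
For each x ∈ F_19, compute rhs = x³ + 3·x + 1 mod 19, then count y ∈ F_19 with y² ≡ rhs.
  x = 0: rhs = 1, matching y values: 1, 18 (2 points).
  x = 1: rhs = 5, matching y values: 9, 10 (2 points).
  x = 2: rhs = 15, matching y values: none (0 points).
  x = 3: rhs = 18, matching y values: none (0 points).
  x = 4: rhs = 1, matching y values: 1, 18 (2 points).
  x = 5: rhs = 8, matching y values: none (0 points).
  x = 6: rhs = 7, matching y values: 8, 11 (2 points).
  x = 7: rhs = 4, matching y values: 2, 17 (2 points).
  x = 8: rhs = 5, matching y values: 9, 10 (2 points).
  x = 9: rhs = 16, matching y values: 4, 15 (2 points).
  x = 10: rhs = 5, matching y values: 9, 10 (2 points).
  x = 11: rhs = 16, matching y values: 4, 15 (2 points).
  x = 12: rhs = 17, matching y values: 6, 13 (2 points).
  x = 13: rhs = 14, matching y values: none (0 points).
  x = 14: rhs = 13, matching y values: none (0 points).
  x = 15: rhs = 1, matching y values: 1, 18 (2 points).
  x = 16: rhs = 3, matching y values: none (0 points).
  x = 17: rhs = 6, matching y values: 5, 14 (2 points).
  x = 18: rhs = 16, matching y values: 4, 15 (2 points).
Total affine count: 26.
Full point count |E(F_19)| = 26 + 1 = 27.
Hasse bound: |27 − (19+1)| = |7| = 7 ≤ 2√19 ≈ 8.7178 ✓.


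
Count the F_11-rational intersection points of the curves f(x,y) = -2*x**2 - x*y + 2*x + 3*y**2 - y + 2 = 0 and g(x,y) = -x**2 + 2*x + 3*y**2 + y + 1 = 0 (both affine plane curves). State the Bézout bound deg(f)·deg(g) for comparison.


Common zeros: ∅; count = 0; Bézout bound = 4.

deg(f) = 2, deg(g) = 2, so Bézout bound = 4.
Scan x ∈ F_11. For each x, list the y ∈ F_11 with f(x, y) ≡ 0 and those with g(x, y) ≡ 0 (mod 11); the common zeros in that column are the intersection.
  x = 0: f ≡ 0 at y ∈ ∅; g ≡ 0 at y ∈ {9}; common: ∅.
  x = 1: f ≡ 0 at y ∈ ∅; g ≡ 0 at y ∈ ∅; common: ∅.
  x = 2: f ≡ 0 at y ∈ {6}; g ≡ 0 at y ∈ {9}; common: ∅.
  x = 3: f ≡ 0 at y ∈ {1, 4}; g ≡ 0 at y ∈ {8, 10}; common: ∅.
  x = 4: f ≡ 0 at y ∈ {0, 9}; g ≡ 0 at y ∈ ∅; common: ∅.
  x = 5: f ≡ 0 at y ∈ ∅; g ≡ 0 at y ∈ {2, 5}; common: ∅.
  x = 6: f ≡ 0 at y ∈ ∅; g ≡ 0 at y ∈ ∅; common: ∅.
  x = 7: f ≡ 0 at y ∈ {4, 6}; g ≡ 0 at y ∈ ∅; common: ∅.
  x = 8: f ≡ 0 at y ∈ {0, 3}; g ≡ 0 at y ∈ {2, 5}; common: ∅.
  x = 9: f ≡ 0 at y ∈ {9}; g ≡ 0 at y ∈ ∅; common: ∅.
  x = 10: f ≡ 0 at y ∈ ∅; g ≡ 0 at y ∈ {8, 10}; common: ∅.
Collecting: common zeros = ∅, so the count is 0.
Comparison with the Bézout bound: 0 ≤ 4 = deg(f)·deg(g), as expected for curves with no common component (the affine F_11-count falls short of the bound because intersections may lie at infinity, over extension fields, or carry multiplicity).


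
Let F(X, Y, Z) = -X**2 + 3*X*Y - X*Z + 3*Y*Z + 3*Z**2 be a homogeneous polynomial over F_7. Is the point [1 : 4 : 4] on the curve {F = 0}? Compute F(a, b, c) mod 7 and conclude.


F(1,4,4) ≡ 5 (mod 7); P is NOT on the curve.

Evaluate F(1, 4, 4) term-by-term (mod 7).
  -X**2 ↦ -1·1·1·1 = -1
  3*X*Y ↦ 3·1·4·1 = 12
  -X*Z ↦ -1·1·1·4 = -4
  3*Y*Z ↦ 3·1·4·4 = 48
  3*Z**2 ↦ 3·1·1·16 = 48
Sum: F(1, 4, 4) = (-1) + (12) + (-4) + (48) + (48) = 103.
Reducing mod 7: 103 ≡ 5 (mod 7).
Since F(a, b, c) ≡ 5 ≠ 0 (mod 7), P does NOT lie on the curve.


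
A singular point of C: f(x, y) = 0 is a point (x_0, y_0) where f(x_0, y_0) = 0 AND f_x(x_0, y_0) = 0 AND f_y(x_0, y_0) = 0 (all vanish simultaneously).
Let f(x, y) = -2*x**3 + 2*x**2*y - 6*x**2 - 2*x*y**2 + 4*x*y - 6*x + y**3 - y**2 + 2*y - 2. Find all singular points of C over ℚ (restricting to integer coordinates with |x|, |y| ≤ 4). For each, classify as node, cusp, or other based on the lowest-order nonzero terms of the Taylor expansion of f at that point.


Singular points: {(-1, 0)}; classification: cusp.

Compute partial derivatives:
  f_x = -6*x**2 + 4*x*y - 12*x - 2*y**2 + 4*y - 6.
  f_y = 2*x**2 - 4*x*y + 4*x + 3*y**2 - 2*y + 2.
Scan x_0 ∈ {−4, ..., 4}. For each x_0, f_y(x_0, y) is a polynomial in y; find its integer roots y ∈ {−4, ..., 4}, then test f_x and f at those candidates.
  x = -4: f_y(-4, y) = 3*y**2 + 14*y + 18; no integer root y with |y| ≤ 4.
  x = -3: f_y(-3, y) = 3*y**2 + 10*y + 8; vanishes at y ∈ {-2}. (-3, -2): f_x = -16 ≠ 0.
  x = -2: f_y(-2, y) = 3*y**2 + 6*y + 2; no integer root y with |y| ≤ 4.
  x = -1: f_y(-1, y) = 3*y**2 + 2*y; vanishes at y ∈ {0}. (-1, 0): f_x = 0, f = 0 — SINGULAR.
  x = 0: f_y(0, y) = 3*y**2 - 2*y + 2; no integer root y with |y| ≤ 4.
  x = 1: f_y(1, y) = 3*y**2 - 6*y + 8; no integer root y with |y| ≤ 4.
  x = 2: f_y(2, y) = 3*y**2 - 10*y + 18; no integer root y with |y| ≤ 4.
  x = 3: f_y(3, y) = 3*y**2 - 14*y + 32; no integer root y with |y| ≤ 4.
  x = 4: f_y(4, y) = 3*y**2 - 18*y + 50; no integer root y with |y| ≤ 4.
Only singular point on the grid: (-1, 0).
Classify: substitute x = -1 + u, y = 0 + v and expand: f = -2*u**3 + 2*u**2*v - 2*u*v**2 + v**3 + v**2.
No constant or linear terms (consistent with a singular point). Quadratic part: v**2. Cubic part: -2*u**3 + 2*u**2*v - 2*u*v**2 + v**3.
The quadratic part v**2 is a perfect square, so there is a single (double) tangent line v = 0, i.e. y = 0. Restricting the cubic part to that line (v = 0) leaves -2*u**3 ≠ 0, so f is not divisible by v and the branch is v² ≈ 2*u**3 to lowest order — this is a cusp.
Classification: cusp.


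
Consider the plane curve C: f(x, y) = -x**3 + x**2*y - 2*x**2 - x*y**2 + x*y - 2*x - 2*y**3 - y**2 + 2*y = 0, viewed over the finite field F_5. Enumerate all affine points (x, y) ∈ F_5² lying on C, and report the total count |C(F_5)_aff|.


Affine F_5-points: {(0, 0), (1, 0), (1, 1), (1, 3), (2, 0), (3, 2)}; count = 6.

For each of the 25 pairs (x, y) ∈ F_5², evaluate f(x, y) mod 5. Record the zeros.
  x = 0: [0↦0, 1↦4, 2↦4, 3↦3, 4↦4]  zeros at y ∈ {0}
  x = 1: [0↦0, 1↦0, 2↦4, 3↦0, 4↦1]  zeros at y ∈ {0, 1, 3}
  x = 2: [0↦0, 1↦3, 2↦3, 3↦3, 4↦1]  zeros at y ∈ {0}
  x = 3: [0↦4, 1↦2, 2↦0, 3↦1, 4↦3]  zeros at y ∈ {2}
  x = 4: [0↦1, 1↦1, 2↦4, 3↦3, 4↦1]  zeros at y ∈ ∅
Collecting zeros: affine points = {(0, 0), (1, 0), (1, 1), (1, 3), (2, 0), (3, 2)}.
Total count |C(F_5)_aff| = 6.


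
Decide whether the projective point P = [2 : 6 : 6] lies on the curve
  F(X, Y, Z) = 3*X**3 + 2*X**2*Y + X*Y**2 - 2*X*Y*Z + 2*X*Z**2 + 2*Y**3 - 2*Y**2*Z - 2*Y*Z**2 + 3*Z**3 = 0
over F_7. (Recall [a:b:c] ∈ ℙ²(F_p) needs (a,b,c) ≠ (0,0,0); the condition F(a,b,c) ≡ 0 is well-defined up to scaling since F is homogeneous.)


F(2,6,6) ≡ 3 (mod 7); P is NOT on the curve.

Evaluate F(2, 6, 6) term-by-term (mod 7).
  3*X**3 ↦ 3·8·1·1 = 24
  2*X**2*Y ↦ 2·4·6·1 = 48
  X*Y**2 ↦ 1·2·36·1 = 72
  -2*X*Y*Z ↦ -2·2·6·6 = -144
  2*X*Z**2 ↦ 2·2·1·36 = 144
  2*Y**3 ↦ 2·1·216·1 = 432
  -2*Y**2*Z ↦ -2·1·36·6 = -432
  -2*Y*Z**2 ↦ -2·1·6·36 = -432
  3*Z**3 ↦ 3·1·1·216 = 648
Sum: F(2, 6, 6) = (24) + (48) + (72) + (-144) + (144) + (432) + (-432) + (-432) + (648) = 360.
Reducing mod 7: 360 ≡ 3 (mod 7).
Since F(a, b, c) ≡ 3 ≠ 0 (mod 7), P does NOT lie on the curve.


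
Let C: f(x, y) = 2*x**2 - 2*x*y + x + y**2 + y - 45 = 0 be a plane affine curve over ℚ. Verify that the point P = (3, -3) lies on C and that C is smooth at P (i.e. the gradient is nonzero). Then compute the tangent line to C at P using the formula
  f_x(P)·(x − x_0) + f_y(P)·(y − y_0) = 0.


Tangent line at P: 19*x - 11*y - 90 = 0.

Step 1: f(3, -3) = 0, so P lies on C.
Step 2: partial derivatives
  f_x(x, y) = 4*x - 2*y + 1, f_y(x, y) = -2*x + 2*y + 1.
  f_x(P) = 19, f_y(P) = -11 (gradient nonzero, so P is smooth).
Step 3: tangent line at P: 19·(x − 3) + -11·(y − -3) = 0.
Expanding: 19*x - 11*y - 90 = 0.


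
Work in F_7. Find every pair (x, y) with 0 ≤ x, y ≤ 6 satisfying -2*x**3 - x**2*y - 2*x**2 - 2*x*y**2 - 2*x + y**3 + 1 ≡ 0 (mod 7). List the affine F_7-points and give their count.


Affine F_7-points: {(0, 3), (0, 5), (0, 6), (1, 1), (1, 2), (1, 6), (2, 6), (3, 0), (3, 1), (3, 5), (4, 5), (5, 1)}; count = 12.

For each of the 49 pairs (x, y) ∈ F_7², evaluate f(x, y) mod 7. Record the zeros.
  x = 0: [0↦1, 1↦2, 2↦2, 3↦0, 4↦2, 5↦0, 6↦0]  zeros at y ∈ {3, 5, 6}
  x = 1: [0↦2, 1↦0, 2↦0, 3↦1, 4↦2, 5↦2, 6↦0]  zeros at y ∈ {1, 2, 6}
  x = 2: [0↦1, 1↦1, 2↦6, 3↦1, 4↦6, 5↦6, 6↦0]  zeros at y ∈ {6}
  x = 3: [0↦0, 1↦0, 2↦1, 3↦2, 4↦2, 5↦0, 6↦2]  zeros at y ∈ {0, 1, 5}
  x = 4: [0↦1, 1↦6, 2↦1, 3↦6, 4↦6, 5↦0, 6↦1]  zeros at y ∈ {5}
  x = 5: [0↦6, 1↦0, 2↦1, 3↦1, 4↦6, 5↦1, 6↦6]  zeros at y ∈ {1}
  x = 6: [0↦3, 1↦5, 2↦3, 3↦3, 4↦4, 5↦5, 6↦5]  zeros at y ∈ ∅
Collecting zeros: affine points = {(0, 3), (0, 5), (0, 6), (1, 1), (1, 2), (1, 6), (2, 6), (3, 0), (3, 1), (3, 5), (4, 5), (5, 1)}.
Total count |C(F_7)_aff| = 12.


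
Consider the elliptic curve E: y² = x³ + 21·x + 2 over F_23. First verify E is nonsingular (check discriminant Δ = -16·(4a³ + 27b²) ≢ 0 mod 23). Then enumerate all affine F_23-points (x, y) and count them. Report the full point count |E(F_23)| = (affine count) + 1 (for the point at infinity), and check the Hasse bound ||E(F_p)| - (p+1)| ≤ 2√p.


Affine points = {(0, 5), (0, 18), (1, 1), (1, 22), (2, 11), (2, 12), (3, 0), (4, 9), (4, 14), (5, 5), (5, 18), (7, 3), (7, 20), (9, 0), (10, 4), (10, 19), (11, 0), (12, 2), (12, 21), (14, 2), (14, 21), (15, 9), (15, 14), (16, 8), (16, 15), (18, 5), (18, 18), (20, 2), (20, 21), (22, 7), (22, 16)}; affine count = 31; |E(F_23)| = 32.

Discriminant check: Δ ∝ 4a³ + 27b² = 4·21³ + 27·2² = 4·9261 + 27·4 ≡ 7 (mod 23). Nonzero ⇒ E is nonsingular.
For each x ∈ F_23, compute rhs = x³ + 21·x + 2 mod 23, then count y ∈ F_23 with y² ≡ rhs.
  x = 0: rhs = 2, matching y values: 5, 18 (2 points).
  x = 1: rhs = 1, matching y values: 1, 22 (2 points).
  x = 2: rhs = 6, matching y values: 11, 12 (2 points).
  x = 3: rhs = 0, matching y values: 0 (1 points).
  x = 4: rhs = 12, matching y values: 9, 14 (2 points).
  x = 5: rhs = 2, matching y values: 5, 18 (2 points).
  x = 6: rhs = 22, matching y values: none (0 points).
  x = 7: rhs = 9, matching y values: 3, 20 (2 points).
  x = 8: rhs = 15, matching y values: none (0 points).
  x = 9: rhs = 0, matching y values: 0 (1 points).
  x = 10: rhs = 16, matching y values: 4, 19 (2 points).
  x = 11: rhs = 0, matching y values: 0 (1 points).
  x = 12: rhs = 4, matching y values: 2, 21 (2 points).
  x = 13: rhs = 11, matching y values: none (0 points).
  x = 14: rhs = 4, matching y values: 2, 21 (2 points).
  x = 15: rhs = 12, matching y values: 9, 14 (2 points).
  x = 16: rhs = 18, matching y values: 8, 15 (2 points).
  x = 17: rhs = 5, matching y values: none (0 points).
  x = 18: rhs = 2, matching y values: 5, 18 (2 points).
  x = 19: rhs = 15, matching y values: none (0 points).
  x = 20: rhs = 4, matching y values: 2, 21 (2 points).
  x = 21: rhs = 21, matching y values: none (0 points).
  x = 22: rhs = 3, matching y values: 7, 16 (2 points).
Total affine count: 31.
Full point count |E(F_23)| = 31 + 1 = 32.
Hasse bound: |32 − (23+1)| = |8| = 8 ≤ 2√23 ≈ 9.5917 ✓.


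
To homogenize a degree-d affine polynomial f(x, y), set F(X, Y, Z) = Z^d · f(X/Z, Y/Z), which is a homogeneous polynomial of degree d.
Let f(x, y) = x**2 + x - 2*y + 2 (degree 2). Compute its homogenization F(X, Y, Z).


F(X, Y, Z) = X**2 + X*Z - 2*Y*Z + 2*Z**2

deg(f) = 2.
Substitute x = X/Z, y = Y/Z into f, then multiply by Z^2.
  monomial 1·x^2·y^0 ↦ 1·X^2·Y^0·Z^0.
  monomial 1·x^1·y^0 ↦ 1·X^1·Y^0·Z^1.
  monomial -2·x^0·y^1 ↦ -2·X^0·Y^1·Z^1.
  monomial 2·x^0·y^0 ↦ 2·X^0·Y^0·Z^2.
Collecting: F(X, Y, Z) = X**2 + X*Z - 2*Y*Z + 2*Z**2.
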